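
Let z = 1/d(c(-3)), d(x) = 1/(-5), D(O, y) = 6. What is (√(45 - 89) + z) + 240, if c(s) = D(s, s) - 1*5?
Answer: 235 + 2*I*√11 ≈ 235.0 + 6.6332*I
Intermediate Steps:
c(s) = 1 (c(s) = 6 - 1*5 = 6 - 5 = 1)
d(x) = -⅕
z = -5 (z = 1/(-⅕) = -5)
(√(45 - 89) + z) + 240 = (√(45 - 89) - 5) + 240 = (√(-44) - 5) + 240 = (2*I*√11 - 5) + 240 = (-5 + 2*I*√11) + 240 = 235 + 2*I*√11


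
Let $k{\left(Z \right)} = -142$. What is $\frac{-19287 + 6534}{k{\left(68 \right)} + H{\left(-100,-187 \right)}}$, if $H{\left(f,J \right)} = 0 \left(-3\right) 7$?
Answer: $\frac{12753}{142} \approx 89.81$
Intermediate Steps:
$H{\left(f,J \right)} = 0$ ($H{\left(f,J \right)} = 0 \cdot 7 = 0$)
$\frac{-19287 + 6534}{k{\left(68 \right)} + H{\left(-100,-187 \right)}} = \frac{-19287 + 6534}{-142 + 0} = - \frac{12753}{-142} = \left(-12753\right) \left(- \frac{1}{142}\right) = \frac{12753}{142}$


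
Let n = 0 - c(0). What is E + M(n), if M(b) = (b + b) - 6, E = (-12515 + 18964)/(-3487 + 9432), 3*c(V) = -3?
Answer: -17331/5945 ≈ -2.9152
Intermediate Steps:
c(V) = -1 (c(V) = (⅓)*(-3) = -1)
E = 6449/5945 ≈ 1.0848
n = 1 (n = 0 - 1*(-1) = 0 + 1 = 1)
M(b) = -6 + 2*b (M(b) = 2*b - 6 = -6 + 2*b)
E + M(n) = 6449/5945 + (-6 + 2*1) = 6449/5945 + (-6 + 2) = 6449/5945 - 4 = -17331/5945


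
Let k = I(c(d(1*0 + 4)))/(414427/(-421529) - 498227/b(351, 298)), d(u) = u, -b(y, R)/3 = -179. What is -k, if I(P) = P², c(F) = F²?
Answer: 28974217344/105119838191 ≈ 0.27563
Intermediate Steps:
b(y, R) = 537 (b(y, R) = -3*(-179) = 537)
k = -28974217344/105119838191 (k = ((1*0 + 4)²)²/(414427/(-421529) - 498227/537) = ((0 + 4)²)²/(414427*(-1/421529) - 498227*1/537) = (4²)²/(-414427/421529 - 498227/537) = 16²/(-210239676382/226361073) = 256*(-226361073/210239676382) = -28974217344/105119838191 ≈ -0.27563)
-k = -1*(-28974217344/105119838191) = 28974217344/105119838191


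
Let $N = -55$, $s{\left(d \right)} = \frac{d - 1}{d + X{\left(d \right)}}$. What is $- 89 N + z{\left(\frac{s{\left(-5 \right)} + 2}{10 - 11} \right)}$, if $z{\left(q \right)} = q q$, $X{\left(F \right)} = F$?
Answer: $\frac{122544}{25} \approx 4901.8$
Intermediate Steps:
$s{\left(d \right)} = \frac{-1 + d}{2 d}$ ($s{\left(d \right)} = \frac{d - 1}{d + d} = \frac{-1 + d}{2 d}$)
$z{\left(q \right)} = q^{2}$
$- 89 N + z{\left(\frac{s{\left(-5 \right)} + 2}{10 - 11} \right)} = \left(-89\right) \left(-55\right) + \left(\frac{\frac{-1 - 5}{2 \left(-5\right)} + 2}{10 - 11}\right)^{2} = 4895 + \left(\frac{\frac{1}{2} \left(- \frac{1}{5}\right) \left(-6\right) + 2}{-1}\right)^{2} = 4895 + \left(\left(\frac{3}{5} + 2\right) \left(-1\right)\right)^{2} = 4895 + \left(\frac{13}{5} \left(-1\right)\right)^{2} = 4895 + \left(- \frac{13}{5}\right)^{2} = 4895 + \frac{169}{25} = \frac{122544}{25}$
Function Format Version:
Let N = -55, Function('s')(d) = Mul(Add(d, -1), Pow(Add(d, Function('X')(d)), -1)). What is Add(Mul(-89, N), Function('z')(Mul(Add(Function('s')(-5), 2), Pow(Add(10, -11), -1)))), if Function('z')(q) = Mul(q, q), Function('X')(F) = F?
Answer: Rational(122544, 25) ≈ 4901.8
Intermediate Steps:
Function('s')(d) = Mul(Rational(1, 2), Pow(d, -1), Add(-1, d)) (Function('s')(d) = Mul(Add(d, -1), Pow(Add(d, d), -1)) = Mul(Add(-1, d), Pow(Mul(2, d), -1)) = Mul(Add(-1, d), Mul(Rational(1, 2), Pow(d, -1))) = Mul(Rational(1, 2), Pow(d, -1), Add(-1, d)))
Function('z')(q) = Pow(q, 2)
Add(Mul(-89, N), Function('z')(Mul(Add(Function('s')(-5), 2), Pow(Add(10, -11), -1)))) = Add(Mul(-89, -55), Pow(Mul(Add(Mul(Rational(1, 2), Pow(-5, -1), Add(-1, -5)), 2), Pow(Add(10, -11), -1)), 2)) = Add(4895, Pow(Mul(Add(Mul(Rational(1, 2), Rational(-1, 5), -6), 2), Pow(-1, -1)), 2)) = Add(4895, Pow(Mul(Add(Rational(3, 5), 2), -1), 2)) = Add(4895, Pow(Mul(Rational(13, 5), -1), 2)) = Add(4895, Pow(Rational(-13, 5), 2)) = Add(4895, Rational(169, 25)) = Rational(122544, 25)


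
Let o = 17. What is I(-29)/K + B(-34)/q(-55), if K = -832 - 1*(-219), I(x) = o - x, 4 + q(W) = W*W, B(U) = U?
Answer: -159808/1851873 ≈ -0.086295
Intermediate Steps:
q(W) = -4 + W² (q(W) = -4 + W*W = -4 + W²)
I(x) = 17 - x
K = -613 (K = -832 + 219 = -613)
I(-29)/K + B(-34)/q(-55) = (17 - 1*(-29))/(-613) - 34/(-4 + (-55)²) = (17 + 29)*(-1/613) - 34/(-4 + 3025) = 46*(-1/613) - 34/3021 = -46/613 - 34*1/3021 = -46/613 - 34/3021 = -159808/1851873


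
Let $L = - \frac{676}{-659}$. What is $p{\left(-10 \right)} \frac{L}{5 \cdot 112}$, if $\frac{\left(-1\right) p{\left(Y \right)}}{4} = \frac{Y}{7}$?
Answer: $\frac{338}{32291} \approx 0.010467$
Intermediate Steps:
$L = \frac{676}{659}$ ($L = \left(-676\right) \left(- \frac{1}{659}\right) = \frac{676}{659} \approx 1.0258$)
$p{\left(Y \right)} = - \frac{4 Y}{7}$ ($p{\left(Y \right)} = - 4 \frac{Y}{7} = - \frac{4 Y}{7}$)
$p{\left(-10 \right)} \frac{L}{5 \cdot 112} = \left(- \frac{4}{7}\right) \left(-10\right) \frac{676}{659 \cdot 5 \cdot 112} = \frac{40 \frac{676}{659 \cdot 560}}{7} = \frac{40 \cdot \frac{676}{659} \cdot \frac{1}{560}}{7} = \frac{40}{7} \cdot \frac{169}{92260} = \frac{338}{32291}$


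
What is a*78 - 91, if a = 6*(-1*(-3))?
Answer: 1313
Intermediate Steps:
a = 18 (a = 6*3 = 18)
a*78 - 91 = 18*78 - 91 = 1404 - 91 = 1313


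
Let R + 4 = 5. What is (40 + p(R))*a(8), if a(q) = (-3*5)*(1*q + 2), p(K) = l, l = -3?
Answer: -5550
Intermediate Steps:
R = 1 (R = -4 + 5 = 1)
p(K) = -3
a(q) = -30 - 15*q (a(q) = -15*(q + 2) = -15*(2 + q) = -30 - 15*q)
(40 + p(R))*a(8) = (40 - 3)*(-30 - 15*8) = 37*(-30 - 120) = 37*(-150) = -5550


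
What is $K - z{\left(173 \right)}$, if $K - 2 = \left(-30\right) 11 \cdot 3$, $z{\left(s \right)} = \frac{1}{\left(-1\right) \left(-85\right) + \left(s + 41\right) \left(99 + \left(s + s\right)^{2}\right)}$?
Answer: $- \frac{25332809061}{25640495} \approx -988.0$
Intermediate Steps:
$z{\left(s \right)} = \frac{1}{85 + \left(41 + s\right) \left(99 + 4 s^{2}\right)}$ ($z{\left(s \right)} = \frac{1}{85 + \left(41 + s\right) \left(99 + \left(2 s\right)^{2}\right)} = \frac{1}{85 + \left(41 + s\right) \left(99 + 4 s^{2}\right)}$)
$K = -988$ ($K = 2 + \left(-30\right) 11 \cdot 3 = 2 - 990 = -988$)
$K - z{\left(173 \right)} = -988 - \frac{1}{4144 + 4 \cdot 173^{3} + 99 \cdot 173 + 164 \cdot 173^{2}} = -988 - \frac{1}{4144 + 4 \cdot 5177717 + 17127 + 164 \cdot 29929} = -988 - \frac{1}{4144 + 20710868 + 17127 + 4908356} = -988 - \frac{1}{25640495} = - \frac{25332809061}{25640495}$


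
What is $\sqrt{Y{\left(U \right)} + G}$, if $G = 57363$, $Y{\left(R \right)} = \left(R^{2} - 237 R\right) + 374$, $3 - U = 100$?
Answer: $3 \sqrt{10015} \approx 300.23$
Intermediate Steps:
$U = -97$ ($U = 3 - 100 = -97$)
$Y{\left(R \right)} = 374 + R^{2} - 237 R$
$\sqrt{Y{\left(U \right)} + G} = \sqrt{\left(374 + \left(-97\right)^{2} - -22989\right) + 57363} = \sqrt{\left(374 + 9409 + 22989\right) + 57363} = \sqrt{32772 + 57363} = \sqrt{90135} = 3 \sqrt{10015}$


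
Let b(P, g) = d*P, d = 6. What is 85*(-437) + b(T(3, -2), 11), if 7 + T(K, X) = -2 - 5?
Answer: -37229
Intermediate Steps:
T(K, X) = -14 (T(K, X) = -7 + (-2 - 5) = -7 - 7 = -14)
b(P, g) = 6*P
85*(-437) + b(T(3, -2), 11) = 85*(-437) + 6*(-14) = -37145 - 84 = -37229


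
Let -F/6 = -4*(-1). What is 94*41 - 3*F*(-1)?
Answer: 3782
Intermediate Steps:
F = -24 (F = -(-24)*(-1) = -6*4 = -24)
94*41 - 3*F*(-1) = 94*41 - 3*(-24)*(-1) = 3854 + 72*(-1) = 3854 - 72 = 3782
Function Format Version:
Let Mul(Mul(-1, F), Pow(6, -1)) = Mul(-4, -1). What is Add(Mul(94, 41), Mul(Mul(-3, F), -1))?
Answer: 3782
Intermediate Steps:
F = -24 (F = Mul(-6, Mul(-4, -1)) = Mul(-6, 4) = -24)
Add(Mul(94, 41), Mul(Mul(-3, F), -1)) = Add(Mul(94, 41), Mul(Mul(-3, -24), -1)) = Add(3854, Mul(72, -1)) = Add(3854, -72) = 3782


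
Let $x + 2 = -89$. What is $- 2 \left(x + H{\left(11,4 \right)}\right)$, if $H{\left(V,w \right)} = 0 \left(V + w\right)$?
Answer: $182$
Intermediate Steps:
$x = -91$ ($x = -2 - 89 = -91$)
$H{\left(V,w \right)} = 0$
$- 2 \left(x + H{\left(11,4 \right)}\right) = - 2 \left(-91 + 0\right) = \left(-2\right) \left(-91\right) = 182$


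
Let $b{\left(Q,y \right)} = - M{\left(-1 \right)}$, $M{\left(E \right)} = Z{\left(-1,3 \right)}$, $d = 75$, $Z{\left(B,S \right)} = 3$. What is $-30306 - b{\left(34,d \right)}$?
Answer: $-30303$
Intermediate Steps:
$M{\left(E \right)} = 3$
$b{\left(Q,y \right)} = -3$ ($b{\left(Q,y \right)} = \left(-1\right) 3 = -3$)
$-30306 - b{\left(34,d \right)} = -30306 - -3 = -30306 + 3 = -30303$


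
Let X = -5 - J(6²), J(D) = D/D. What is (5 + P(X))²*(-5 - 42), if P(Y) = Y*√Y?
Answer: 8977 + 2820*I*√6 ≈ 8977.0 + 6907.6*I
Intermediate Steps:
J(D) = 1
X = -6 (X = -5 - 1*1 = -5 - 1 = -6)
P(Y) = Y^(3/2)
(5 + P(X))²*(-5 - 42) = (5 + (-6)^(3/2))²*(-5 - 42) = (5 - 6*I*√6)²*(-47) = -47*(5 - 6*I*√6)²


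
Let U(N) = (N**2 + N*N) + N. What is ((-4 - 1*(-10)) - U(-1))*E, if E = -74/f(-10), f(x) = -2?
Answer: 185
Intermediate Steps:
U(N) = N + 2*N**2 (U(N) = (N**2 + N**2) + N = 2*N**2 + N = N + 2*N**2)
E = 37 (E = -74/(-2) = -74*(-1/2) = 37)
((-4 - 1*(-10)) - U(-1))*E = ((-4 - 1*(-10)) - (-1)*(1 + 2*(-1)))*37 = ((-4 + 10) - (-1)*(1 - 2))*37 = (6 - (-1)*(-1))*37 = (6 - 1*1)*37 = (6 - 1)*37 = 5*37 = 185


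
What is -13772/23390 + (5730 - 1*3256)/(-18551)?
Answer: -156675616/216953945 ≈ -0.72216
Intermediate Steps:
-13772/23390 + (5730 - 1*3256)/(-18551) = -13772*1/23390 + (5730 - 3256)*(-1/18551) = -6886/11695 + 2474*(-1/18551) = -6886/11695 - 2474/18551 = -156675616/216953945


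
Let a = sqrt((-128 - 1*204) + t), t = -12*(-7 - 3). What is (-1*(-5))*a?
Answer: 10*I*sqrt(53) ≈ 72.801*I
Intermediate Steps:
t = 120 (t = -12*(-10) = 120)
a = 2*I*sqrt(53) (a = sqrt((-128 - 1*204) + 120) = sqrt((-128 - 204) + 120) = sqrt(-332 + 120) = sqrt(-212) = 2*I*sqrt(53) ≈ 14.56*I)
(-1*(-5))*a = (-1*(-5))*(2*I*sqrt(53)) = 5*(2*I*sqrt(53)) = 10*I*sqrt(53)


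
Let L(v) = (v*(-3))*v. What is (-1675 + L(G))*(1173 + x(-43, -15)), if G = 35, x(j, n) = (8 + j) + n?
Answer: -6008050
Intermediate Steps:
x(j, n) = 8 + j + n
L(v) = -3*v**2 (L(v) = (-3*v)*v = -3*v**2)
(-1675 + L(G))*(1173 + x(-43, -15)) = (-1675 - 3*35**2)*(1173 + (8 - 43 - 15)) = (-1675 - 3*1225)*(1173 - 50) = (-1675 - 3675)*1123 = -5350*1123 = -6008050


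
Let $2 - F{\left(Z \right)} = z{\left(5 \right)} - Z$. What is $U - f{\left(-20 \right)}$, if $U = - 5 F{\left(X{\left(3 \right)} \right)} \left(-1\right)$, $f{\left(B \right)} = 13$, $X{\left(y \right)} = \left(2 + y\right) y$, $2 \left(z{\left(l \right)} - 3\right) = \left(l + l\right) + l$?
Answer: $\frac{39}{2} \approx 19.5$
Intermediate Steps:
$z{\left(l \right)} = 3 + \frac{3 l}{2}$ ($z{\left(l \right)} = 3 + \frac{\left(l + l\right) + l}{2} = 3 + \frac{2 l + l}{2} = 3 + \frac{3 l}{2}$)
$X{\left(y \right)} = y \left(2 + y\right)$
$F{\left(Z \right)} = - \frac{17}{2} + Z$ ($F{\left(Z \right)} = 2 - \left(\left(3 + \frac{3}{2} \cdot 5\right) - Z\right) = 2 - \left(\left(3 + \frac{15}{2}\right) - Z\right) = 2 - \left(\frac{21}{2} - Z\right) = 2 + \left(- \frac{21}{2} + Z\right) = - \frac{17}{2} + Z$)
$U = \frac{65}{2}$ ($U = - 5 \left(- \frac{17}{2} + 3 \left(2 + 3\right)\right) \left(-1\right) = - 5 \left(- \frac{17}{2} + 3 \cdot 5\right) \left(-1\right) = - 5 \left(- \frac{17}{2} + 15\right) \left(-1\right) = \left(-5\right) \frac{13}{2} \left(-1\right) = \left(- \frac{65}{2}\right) \left(-1\right) = \frac{65}{2} \approx 32.5$)
$U - f{\left(-20 \right)} = \frac{65}{2} - 13 = \frac{39}{2}$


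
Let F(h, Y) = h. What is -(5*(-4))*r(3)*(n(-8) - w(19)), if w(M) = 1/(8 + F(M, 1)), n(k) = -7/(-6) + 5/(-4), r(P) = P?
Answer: -65/9 ≈ -7.2222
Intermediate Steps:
n(k) = -1/12 (n(k) = -7*(-1/6) + 5*(-1/4) = 7/6 - 5/4 = -1/12)
w(M) = 1/(8 + M)
-(5*(-4))*r(3)*(n(-8) - w(19)) = -(5*(-4))*3*(-1/12 - 1/(8 + 19)) = -(-20*3)*(-1/12 - 1/27) = -(-60)*(-1/12 - 1*1/27) = -(-60)*(-1/12 - 1/27) = -(-60)*(-13)/108 = -1*65/9 = -65/9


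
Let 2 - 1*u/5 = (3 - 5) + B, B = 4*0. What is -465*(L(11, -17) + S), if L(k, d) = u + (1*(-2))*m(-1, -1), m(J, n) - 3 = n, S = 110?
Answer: -58590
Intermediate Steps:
B = 0
m(J, n) = 3 + n
u = 20 (u = 10 - 5*((3 - 5) + 0) = 10 - 5*(-2 + 0) = 10 - 5*(-2) = 10 + 10 = 20)
L(k, d) = 16 (L(k, d) = 20 + (1*(-2))*(3 - 1) = 20 - 2*2 = 20 - 4 = 16)
-465*(L(11, -17) + S) = -465*(16 + 110) = -465*126 = -58590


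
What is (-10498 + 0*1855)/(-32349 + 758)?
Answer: 10498/31591 ≈ 0.33231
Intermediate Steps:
(-10498 + 0*1855)/(-32349 + 758) = (-10498 + 0)/(-31591) = -10498*(-1/31591) = 10498/31591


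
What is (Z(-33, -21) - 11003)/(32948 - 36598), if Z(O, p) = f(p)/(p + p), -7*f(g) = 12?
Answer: 107829/35770 ≈ 3.0145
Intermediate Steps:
f(g) = -12/7 (f(g) = -⅐*12 = -12/7)
Z(O, p) = -6/(7*p) (Z(O, p) = -12/(7*(p + p)) = -12*1/(2*p)/7 = -6/(7*p))
(Z(-33, -21) - 11003)/(32948 - 36598) = (-6/7/(-21) - 11003)/(32948 - 36598) = (-6/7*(-1/21) - 11003)/(-3650) = (2/49 - 11003)*(-1/3650) = -539145/49*(-1/3650) = 107829/35770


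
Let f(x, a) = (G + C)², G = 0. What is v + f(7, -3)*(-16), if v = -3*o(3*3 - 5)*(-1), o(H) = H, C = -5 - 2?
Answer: -772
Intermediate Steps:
C = -7
v = 12 (v = -3*(3*3 - 5)*(-1) = -3*(9 - 5)*(-1) = -3*4*(-1) = -12*(-1) = 12)
f(x, a) = 49 (f(x, a) = (0 - 7)² = (-7)² = 49)
v + f(7, -3)*(-16) = 12 + 49*(-16) = 12 - 784 = -772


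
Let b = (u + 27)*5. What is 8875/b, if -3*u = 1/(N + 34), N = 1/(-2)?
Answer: 14271/217 ≈ 65.765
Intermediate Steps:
N = -½ ≈ -0.50000
u = -2/201 (u = -1/(3*(-½ + 34)) = -1/(3*67/2) = -⅓*2/67 = -2/201 ≈ -0.0099503)
b = 27125/201 (b = (-2/201 + 27)*5 = (5425/201)*5 = 27125/201 ≈ 134.95)
8875/b = 8875/(27125/201) = 8875*(201/27125) = 14271/217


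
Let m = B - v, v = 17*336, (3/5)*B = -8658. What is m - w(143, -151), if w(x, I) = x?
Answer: -20285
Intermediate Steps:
B = -14430 (B = (5/3)*(-8658) = -14430)
v = 5712
m = -20142 (m = -14430 - 1*5712 = -14430 - 5712 = -20142)
m - w(143, -151) = -20142 - 1*143 = -20142 - 143 = -20285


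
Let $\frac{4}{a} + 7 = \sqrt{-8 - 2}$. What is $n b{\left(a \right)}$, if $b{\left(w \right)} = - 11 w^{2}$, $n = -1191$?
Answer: $\frac{8175024}{3481} + \frac{2934624 i \sqrt{10}}{3481} \approx 2348.5 + 2665.9 i$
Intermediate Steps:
$a = \frac{4}{-7 + i \sqrt{10}}$ ($a = \frac{4}{-7 + \sqrt{-8 - 2}} = \frac{4}{-7 + \sqrt{-10}} = \frac{4}{-7 + i \sqrt{10}} \approx -0.47458 - 0.21439 i$)
$n b{\left(a \right)} = - 1191 \left(- 11 \left(- \frac{28}{59} - \frac{4 i \sqrt{10}}{59}\right)^{2}\right) = 13101 \left(- \frac{28}{59} - \frac{4 i \sqrt{10}}{59}\right)^{2}$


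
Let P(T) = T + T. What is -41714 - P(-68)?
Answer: -41578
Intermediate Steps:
P(T) = 2*T
-41714 - P(-68) = -41714 - 2*(-68) = -41714 - 1*(-136) = -41714 + 136 = -41578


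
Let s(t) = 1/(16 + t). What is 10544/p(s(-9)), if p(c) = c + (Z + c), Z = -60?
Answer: -36904/209 ≈ -176.57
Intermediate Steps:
p(c) = -60 + 2*c (p(c) = c + (-60 + c) = -60 + 2*c)
10544/p(s(-9)) = 10544/(-60 + 2/(16 - 9)) = 10544/(-60 + 2/7) = 10544/(-418/7) = 10544*(-7/418) = -36904/209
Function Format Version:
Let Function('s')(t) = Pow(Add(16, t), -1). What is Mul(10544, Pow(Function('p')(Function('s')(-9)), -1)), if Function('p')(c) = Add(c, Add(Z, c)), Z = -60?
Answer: Rational(-36904, 209) ≈ -176.57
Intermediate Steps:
Function('p')(c) = Add(-60, Mul(2, c)) (Function('p')(c) = Add(c, Add(-60, c)) = Add(-60, Mul(2, c)))
Mul(10544, Pow(Function('p')(Function('s')(-9)), -1)) = Mul(10544, Pow(Add(-60, Mul(2, Pow(Add(16, -9), -1))), -1)) = Mul(10544, Pow(Add(-60, Mul(2, Pow(7, -1))), -1)) = Mul(10544, Pow(Add(-60, Mul(2, Rational(1, 7))), -1)) = Mul(10544, Pow(Add(-60, Rational(2, 7)), -1)) = Mul(10544, Pow(Rational(-418, 7), -1)) = Mul(10544, Rational(-7, 418)) = Rational(-36904, 209)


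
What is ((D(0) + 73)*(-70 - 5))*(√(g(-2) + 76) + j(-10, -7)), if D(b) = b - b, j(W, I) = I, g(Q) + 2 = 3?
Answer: 38325 - 5475*√77 ≈ -9717.9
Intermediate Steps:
g(Q) = 1 (g(Q) = -2 + 3 = 1)
D(b) = 0
((D(0) + 73)*(-70 - 5))*(√(g(-2) + 76) + j(-10, -7)) = ((0 + 73)*(-70 - 5))*(√(1 + 76) - 7) = (73*(-75))*(√77 - 7) = -5475*(-7 + √77) = 38325 - 5475*√77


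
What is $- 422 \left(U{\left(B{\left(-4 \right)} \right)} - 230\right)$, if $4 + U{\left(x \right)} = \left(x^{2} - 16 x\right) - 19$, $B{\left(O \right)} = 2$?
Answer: $118582$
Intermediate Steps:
$U{\left(x \right)} = -23 + x^{2} - 16 x$ ($U{\left(x \right)} = -4 - \left(19 - x^{2} + 16 x\right) = -23 + x^{2} - 16 x$)
$- 422 \left(U{\left(B{\left(-4 \right)} \right)} - 230\right) = - 422 \left(\left(-23 + 2^{2} - 32\right) - 230\right) = - 422 \left(\left(-23 + 4 - 32\right) - 230\right) = - 422 \left(-51 - 230\right) = \left(-422\right) \left(-281\right) = 118582$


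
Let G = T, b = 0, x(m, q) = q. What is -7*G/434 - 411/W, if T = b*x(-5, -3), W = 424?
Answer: -411/424 ≈ -0.96934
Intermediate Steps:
T = 0 (T = 0*(-3) = 0)
G = 0
-7*G/434 - 411/W = -7*0/434 - 411/424 = 0*(1/434) - 411*1/424 = 0 - 411/424 = -411/424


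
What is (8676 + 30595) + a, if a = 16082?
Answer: 55353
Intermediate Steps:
(8676 + 30595) + a = (8676 + 30595) + 16082 = 39271 + 16082 = 55353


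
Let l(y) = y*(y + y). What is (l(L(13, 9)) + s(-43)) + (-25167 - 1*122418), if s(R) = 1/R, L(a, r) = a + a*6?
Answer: -5633990/43 ≈ -1.3102e+5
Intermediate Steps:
L(a, r) = 7*a (L(a, r) = a + 6*a = 7*a)
l(y) = 2*y**2 (l(y) = y*(2*y) = 2*y**2)
(l(L(13, 9)) + s(-43)) + (-25167 - 1*122418) = (2*(7*13)**2 + 1/(-43)) + (-25167 - 1*122418) = (2*91**2 - 1/43) + (-25167 - 122418) = (2*8281 - 1/43) - 147585 = (16562 - 1/43) - 147585 = 712165/43 - 147585 = -5633990/43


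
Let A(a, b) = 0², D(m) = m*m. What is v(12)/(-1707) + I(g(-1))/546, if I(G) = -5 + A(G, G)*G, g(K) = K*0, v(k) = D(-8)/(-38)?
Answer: -16077/1967602 ≈ -0.0081709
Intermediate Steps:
D(m) = m²
A(a, b) = 0
v(k) = -32/19 (v(k) = (-8)²/(-38) = 64*(-1/38) = -32/19)
g(K) = 0
I(G) = -5 (I(G) = -5 + 0*G = -5 + 0 = -5)
v(12)/(-1707) + I(g(-1))/546 = -32/19/(-1707) - 5/546 = -32/19*(-1/1707) - 5*1/546 = 32/32433 - 5/546 = -16077/1967602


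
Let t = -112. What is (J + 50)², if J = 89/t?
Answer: 30371121/12544 ≈ 2421.2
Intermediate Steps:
J = -89/112 (J = 89/(-112) = 89*(-1/112) = -89/112 ≈ -0.79464)
(J + 50)² = (-89/112 + 50)² = (5511/112)² = 30371121/12544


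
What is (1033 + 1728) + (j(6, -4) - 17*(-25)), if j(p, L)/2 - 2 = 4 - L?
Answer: 3206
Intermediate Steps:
j(p, L) = 12 - 2*L (j(p, L) = 4 + 2*(4 - L) = 4 + (8 - 2*L) = 12 - 2*L)
(1033 + 1728) + (j(6, -4) - 17*(-25)) = (1033 + 1728) + ((12 - 2*(-4)) - 17*(-25)) = 2761 + ((12 + 8) + 425) = 2761 + (20 + 425) = 2761 + 445 = 3206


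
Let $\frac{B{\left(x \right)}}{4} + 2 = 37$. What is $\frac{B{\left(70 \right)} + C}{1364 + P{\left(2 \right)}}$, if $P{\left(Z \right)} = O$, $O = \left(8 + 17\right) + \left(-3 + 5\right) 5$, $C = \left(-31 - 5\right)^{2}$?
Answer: $\frac{1436}{1399} \approx 1.0264$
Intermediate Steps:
$B{\left(x \right)} = 140$ ($B{\left(x \right)} = -8 + 4 \cdot 37 = -8 + 148 = 140$)
$C = 1296$ ($C = \left(-36\right)^{2} = 1296$)
$O = 35$ ($O = 25 + 2 \cdot 5 = 25 + 10 = 35$)
$P{\left(Z \right)} = 35$
$\frac{B{\left(70 \right)} + C}{1364 + P{\left(2 \right)}} = \frac{140 + 1296}{1364 + 35} = \frac{1436}{1399}$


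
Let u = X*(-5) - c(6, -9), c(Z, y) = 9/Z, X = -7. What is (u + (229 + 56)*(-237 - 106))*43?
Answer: -8404049/2 ≈ -4.2020e+6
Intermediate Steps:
u = 67/2 (u = -7*(-5) - 9/6 = 35 - 9/6 = 35 - 1*3/2 = 35 - 3/2 = 67/2 ≈ 33.500)
(u + (229 + 56)*(-237 - 106))*43 = (67/2 + (229 + 56)*(-237 - 106))*43 = (67/2 + 285*(-343))*43 = (67/2 - 97755)*43 = -195443/2*43 = -8404049/2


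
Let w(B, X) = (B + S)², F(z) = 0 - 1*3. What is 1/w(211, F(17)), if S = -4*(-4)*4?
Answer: 1/75625 ≈ 1.3223e-5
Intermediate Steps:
S = 64 (S = 16*4 = 64)
F(z) = -3 (F(z) = 0 - 3 = -3)
w(B, X) = (64 + B)² (w(B, X) = (B + 64)² = (64 + B)²)
1/w(211, F(17)) = 1/((64 + 211)²) = 1/(275²) = 1/75625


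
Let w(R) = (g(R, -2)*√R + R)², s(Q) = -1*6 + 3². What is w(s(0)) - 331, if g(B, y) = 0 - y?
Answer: -310 + 12*√3 ≈ -289.22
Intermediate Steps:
g(B, y) = -y
s(Q) = 3 (s(Q) = -6 + 9 = 3)
w(R) = (R + 2*√R)² (w(R) = ((-1*(-2))*√R + R)² = (2*√R + R)² = (R + 2*√R)²)
w(s(0)) - 331 = (3 + 2*√3)² - 331 = -331 + (3 + 2*√3)²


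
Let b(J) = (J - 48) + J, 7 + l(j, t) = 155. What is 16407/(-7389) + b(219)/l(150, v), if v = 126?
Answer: 25193/60754 ≈ 0.41467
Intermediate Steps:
l(j, t) = 148 (l(j, t) = -7 + 155 = 148)
b(J) = -48 + 2*J (b(J) = (-48 + J) + J = -48 + 2*J)
16407/(-7389) + b(219)/l(150, v) = 16407/(-7389) + (-48 + 2*219)/148 = 16407*(-1/7389) + (-48 + 438)*(1/148) = -1823/821 + 390*(1/148) = -1823/821 + 195/74 = 25193/60754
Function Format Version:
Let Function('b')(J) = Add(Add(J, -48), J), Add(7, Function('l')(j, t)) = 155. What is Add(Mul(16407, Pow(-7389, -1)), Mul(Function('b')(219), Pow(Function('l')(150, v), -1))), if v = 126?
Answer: Rational(25193, 60754) ≈ 0.41467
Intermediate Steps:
Function('l')(j, t) = 148 (Function('l')(j, t) = Add(-7, 155) = 148)
Function('b')(J) = Add(-48, Mul(2, J)) (Function('b')(J) = Add(Add(-48, J), J) = Add(-48, Mul(2, J)))
Add(Mul(16407, Pow(-7389, -1)), Mul(Function('b')(219), Pow(Function('l')(150, v), -1))) = Add(Mul(16407, Pow(-7389, -1)), Mul(Add(-48, Mul(2, 219)), Pow(148, -1))) = Add(Mul(16407, Rational(-1, 7389)), Mul(Add(-48, 438), Rational(1, 148))) = Add(Rational(-1823, 821), Mul(390, Rational(1, 148))) = Add(Rational(-1823, 821), Rational(195, 74)) = Rational(25193, 60754)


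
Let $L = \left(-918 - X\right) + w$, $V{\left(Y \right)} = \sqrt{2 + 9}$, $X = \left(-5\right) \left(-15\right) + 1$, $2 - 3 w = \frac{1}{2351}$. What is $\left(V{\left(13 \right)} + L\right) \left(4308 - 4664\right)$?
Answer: $\frac{831376412}{2351} - 356 \sqrt{11} \approx 3.5245 \cdot 10^{5}$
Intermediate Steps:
$w = \frac{1567}{2351}$ ($w = \frac{2}{3} - \frac{1}{3 \cdot 2351} = \frac{2}{3} - \frac{1}{7053} = \frac{1567}{2351} \approx 0.66652$)
$X = 76$ ($X = 75 + 1 = 76$)
$V{\left(Y \right)} = \sqrt{11}$
$L = - \frac{2335327}{2351}$ ($L = \left(-918 - 76\right) + \frac{1567}{2351} = -994 + \frac{1567}{2351} = - \frac{2335327}{2351} \approx -993.33$)
$\left(V{\left(13 \right)} + L\right) \left(4308 - 4664\right) = \left(\sqrt{11} - \frac{2335327}{2351}\right) \left(4308 - 4664\right) = \left(- \frac{2335327}{2351} + \sqrt{11}\right) \left(-356\right) = \frac{831376412}{2351} - 356 \sqrt{11}$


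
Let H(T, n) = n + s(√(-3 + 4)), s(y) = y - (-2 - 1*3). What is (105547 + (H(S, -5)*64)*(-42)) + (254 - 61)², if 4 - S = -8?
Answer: 140108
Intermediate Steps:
S = 12 (S = 4 - 1*(-8) = 4 + 8 = 12)
s(y) = 5 + y (s(y) = y - (-2 - 3) = y - 1*(-5) = y + 5 = 5 + y)
H(T, n) = 6 + n (H(T, n) = n + (5 + √(-3 + 4)) = n + (5 + √1) = n + (5 + 1) = n + 6 = 6 + n)
(105547 + (H(S, -5)*64)*(-42)) + (254 - 61)² = (105547 + ((6 - 5)*64)*(-42)) + (254 - 61)² = (105547 + (1*64)*(-42)) + 193² = (105547 + 64*(-42)) + 37249 = (105547 - 2688) + 37249 = 102859 + 37249 = 140108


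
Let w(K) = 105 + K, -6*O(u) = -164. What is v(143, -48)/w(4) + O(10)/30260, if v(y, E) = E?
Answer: -2174251/4947510 ≈ -0.43946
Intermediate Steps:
O(u) = 82/3 (O(u) = -1/6*(-164) = 82/3)
v(143, -48)/w(4) + O(10)/30260 = -48/(105 + 4) + (82/3)/30260 = -48/109 + (82/3)*(1/30260) = -48*1/109 + 41/45390 = -48/109 + 41/45390 = -2174251/4947510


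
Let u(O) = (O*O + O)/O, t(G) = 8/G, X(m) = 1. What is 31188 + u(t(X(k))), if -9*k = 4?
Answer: 31197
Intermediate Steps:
k = -4/9 (k = -⅑*4 = -4/9 ≈ -0.44444)
u(O) = (O + O²)/O (u(O) = (O² + O)/O = (O + O²)/O)
31188 + u(t(X(k))) = 31188 + (1 + 8/1) = 31188 + (1 + 8*1) = 31188 + (1 + 8) = 31188 + 9 = 31197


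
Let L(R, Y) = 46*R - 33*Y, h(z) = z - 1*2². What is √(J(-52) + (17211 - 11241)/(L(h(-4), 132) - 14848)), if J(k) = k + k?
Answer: I*√1109872666/3262 ≈ 10.213*I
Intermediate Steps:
h(z) = -4 + z (h(z) = z - 1*4 = z - 4 = -4 + z)
L(R, Y) = -33*Y + 46*R
J(k) = 2*k
√(J(-52) + (17211 - 11241)/(L(h(-4), 132) - 14848)) = √(2*(-52) + (17211 - 11241)/((-33*132 + 46*(-4 - 4)) - 14848)) = √(-104 + 5970/((-4356 + 46*(-8)) - 14848)) = √(-104 + 5970/((-4356 - 368) - 14848)) = √(-104 + 5970/(-4724 - 14848)) = √(-104 + 5970/(-19572)) = √(-104 + 5970*(-1/19572)) = √(-104 - 995/3262) = √(-340243/3262) = I*√1109872666/3262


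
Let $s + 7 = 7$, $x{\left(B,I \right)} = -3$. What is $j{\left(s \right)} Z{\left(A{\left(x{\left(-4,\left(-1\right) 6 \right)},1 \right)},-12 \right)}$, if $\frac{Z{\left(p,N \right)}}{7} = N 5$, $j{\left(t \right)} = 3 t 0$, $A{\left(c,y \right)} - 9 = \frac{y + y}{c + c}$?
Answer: $0$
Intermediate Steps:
$A{\left(c,y \right)} = 9 + \frac{y}{c}$ ($A{\left(c,y \right)} = 9 + \frac{y + y}{c + c} = 9 + \frac{2 y}{2 c} = 9 + 2 y \frac{1}{2 c} = 9 + \frac{y}{c}$)
$s = 0$ ($s = -7 + 7 = 0$)
$j{\left(t \right)} = 0$
$Z{\left(p,N \right)} = 35 N$ ($Z{\left(p,N \right)} = 7 N 5 = 7 \cdot 5 N = 35 N$)
$j{\left(s \right)} Z{\left(A{\left(x{\left(-4,\left(-1\right) 6 \right)},1 \right)},-12 \right)} = 0 \cdot 35 \left(-12\right) = 0 \left(-420\right) = 0$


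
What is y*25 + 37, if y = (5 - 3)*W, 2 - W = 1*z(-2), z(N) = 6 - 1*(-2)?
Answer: -263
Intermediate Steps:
z(N) = 8 (z(N) = 6 + 2 = 8)
W = -6 (W = 2 - 8 = -6)
y = -12 (y = (5 - 3)*(-6) = 2*(-6) = -12)
y*25 + 37 = -12*25 + 37 = -300 + 37 = -263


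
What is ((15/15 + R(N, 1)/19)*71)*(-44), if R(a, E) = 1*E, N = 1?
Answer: -62480/19 ≈ -3288.4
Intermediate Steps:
R(a, E) = E
((15/15 + R(N, 1)/19)*71)*(-44) = ((15/15 + 1/19)*71)*(-44) = ((15*(1/15) + 1*(1/19))*71)*(-44) = ((1 + 1/19)*71)*(-44) = ((20/19)*71)*(-44) = (1420/19)*(-44) = -62480/19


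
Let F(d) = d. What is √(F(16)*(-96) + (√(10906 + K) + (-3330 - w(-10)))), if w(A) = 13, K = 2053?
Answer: √(-4879 + √12959) ≈ 69.03*I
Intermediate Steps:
√(F(16)*(-96) + (√(10906 + K) + (-3330 - w(-10)))) = √(16*(-96) + (√(10906 + 2053) + (-3330 - 1*13))) = √(-1536 + (√12959 + (-3330 - 13))) = √(-1536 + (√12959 - 3343)) = √(-1536 + (-3343 + √12959)) = √(-4879 + √12959)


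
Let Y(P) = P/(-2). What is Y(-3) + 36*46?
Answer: 3315/2 ≈ 1657.5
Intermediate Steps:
Y(P) = -P/2 (Y(P) = P*(-½) = -P/2)
Y(-3) + 36*46 = -½*(-3) + 36*46 = 3/2 + 1656 = 3315/2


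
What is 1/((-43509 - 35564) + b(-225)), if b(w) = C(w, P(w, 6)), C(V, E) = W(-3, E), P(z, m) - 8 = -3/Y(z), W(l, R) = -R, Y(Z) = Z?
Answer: -75/5931076 ≈ -1.2645e-5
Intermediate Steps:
P(z, m) = 8 - 3/z
C(V, E) = -E
b(w) = -8 + 3/w (b(w) = -(8 - 3/w) = -8 + 3/w)
1/((-43509 - 35564) + b(-225)) = 1/((-43509 - 35564) + (-8 + 3/(-225))) = 1/(-79073 + (-8 + 3*(-1/225))) = 1/(-79073 + (-8 - 1/75)) = 1/(-79073 - 601/75) = 1/(-5931076/75) = -75/5931076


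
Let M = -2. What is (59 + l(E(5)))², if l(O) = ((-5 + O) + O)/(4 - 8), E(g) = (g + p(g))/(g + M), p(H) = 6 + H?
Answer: 477481/144 ≈ 3315.8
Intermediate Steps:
E(g) = (6 + 2*g)/(-2 + g) (E(g) = (g + (6 + g))/(g - 2) = (6 + 2*g)/(-2 + g))
l(O) = 5/4 - O/2 (l(O) = (-5 + 2*O)/(-4) = (-5 + 2*O)*(-¼) = 5/4 - O/2)
(59 + l(E(5)))² = (59 + (5/4 - (3 + 5)/(-2 + 5)))² = (59 + (5/4 - 8/3))² = (59 - 17/12)² = (691/12)² = 477481/144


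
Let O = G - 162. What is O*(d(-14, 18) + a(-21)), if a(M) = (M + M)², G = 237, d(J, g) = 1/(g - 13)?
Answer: 132315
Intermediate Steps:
d(J, g) = 1/(-13 + g)
a(M) = 4*M² (a(M) = (2*M)² = 4*M²)
O = 75 (O = 237 - 162 = 75)
O*(d(-14, 18) + a(-21)) = 75*(1/(-13 + 18) + 4*(-21)²) = 75*(1/5 + 4*441) = 75*(⅕ + 1764) = 75*(8821/5) = 132315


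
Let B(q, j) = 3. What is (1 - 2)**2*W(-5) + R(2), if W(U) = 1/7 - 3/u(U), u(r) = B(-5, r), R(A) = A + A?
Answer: 22/7 ≈ 3.1429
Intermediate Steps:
R(A) = 2*A
u(r) = 3
W(U) = -6/7 (W(U) = 1/7 - 3/3 = 1*(1/7) - 3*1/3 = 1/7 - 1 = -6/7)
(1 - 2)**2*W(-5) + R(2) = (1 - 2)**2*(-6/7) + 2*2 = (-1)**2*(-6/7) + 4 = 1*(-6/7) + 4 = -6/7 + 4 = 22/7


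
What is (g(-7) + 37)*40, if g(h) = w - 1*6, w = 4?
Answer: 1400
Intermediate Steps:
g(h) = -2 (g(h) = 4 - 1*6 = 4 - 6 = -2)
(g(-7) + 37)*40 = (-2 + 37)*40 = 35*40 = 1400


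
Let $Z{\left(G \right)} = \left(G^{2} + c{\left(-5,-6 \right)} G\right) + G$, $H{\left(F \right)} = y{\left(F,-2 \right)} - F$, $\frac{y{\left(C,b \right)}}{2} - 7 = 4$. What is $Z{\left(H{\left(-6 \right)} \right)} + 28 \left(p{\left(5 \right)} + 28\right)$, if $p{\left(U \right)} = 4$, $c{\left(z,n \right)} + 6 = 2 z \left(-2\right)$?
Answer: $2100$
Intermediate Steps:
$y{\left(C,b \right)} = 22$ ($y{\left(C,b \right)} = 14 + 2 \cdot 4 = 14 + 8 = 22$)
$c{\left(z,n \right)} = -6 - 4 z$ ($c{\left(z,n \right)} = -6 + 2 z \left(-2\right) = -6 - 4 z$)
$H{\left(F \right)} = 22 - F$
$Z{\left(G \right)} = G^{2} + 15 G$ ($Z{\left(G \right)} = \left(G^{2} + \left(-6 - -20\right) G\right) + G = \left(G^{2} + \left(-6 + 20\right) G\right) + G = \left(G^{2} + 14 G\right) + G = G^{2} + 15 G$)
$Z{\left(H{\left(-6 \right)} \right)} + 28 \left(p{\left(5 \right)} + 28\right) = \left(22 - -6\right) \left(15 + \left(22 - -6\right)\right) + 28 \left(4 + 28\right) = \left(22 + 6\right) \left(15 + \left(22 + 6\right)\right) + 28 \cdot 32 = 28 \left(15 + 28\right) + 896 = 28 \cdot 43 + 896 = 1204 + 896 = 2100$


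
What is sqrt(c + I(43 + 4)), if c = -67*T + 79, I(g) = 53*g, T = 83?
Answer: I*sqrt(2991) ≈ 54.69*I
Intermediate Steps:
c = -5482 (c = -67*83 + 79 = -5561 + 79 = -5482)
sqrt(c + I(43 + 4)) = sqrt(-5482 + 53*(43 + 4)) = sqrt(-5482 + 53*47) = sqrt(-5482 + 2491) = sqrt(-2991) = I*sqrt(2991)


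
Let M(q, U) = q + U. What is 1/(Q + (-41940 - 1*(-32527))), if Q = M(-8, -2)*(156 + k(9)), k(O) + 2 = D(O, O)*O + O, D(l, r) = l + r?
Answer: -1/12663 ≈ -7.8970e-5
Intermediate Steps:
k(O) = -2 + O + 2*O² (k(O) = -2 + ((O + O)*O + O) = -2 + ((2*O)*O + O) = -2 + (2*O² + O) = -2 + (O + 2*O²) = -2 + O + 2*O²)
M(q, U) = U + q
Q = -3250 (Q = (-2 - 8)*(156 + (-2 + 9 + 2*9²)) = -10*(156 + (-2 + 9 + 2*81)) = -10*(156 + (-2 + 9 + 162)) = -10*(156 + 169) = -10*325 = -3250)
1/(Q + (-41940 - 1*(-32527))) = 1/(-3250 + (-41940 - 1*(-32527))) = 1/(-3250 + (-41940 + 32527)) = 1/(-3250 - 9413) = 1/(-12663) = -1/12663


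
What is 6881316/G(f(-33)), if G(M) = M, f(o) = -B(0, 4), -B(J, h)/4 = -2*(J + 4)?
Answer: -1720329/8 ≈ -2.1504e+5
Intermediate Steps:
B(J, h) = 32 + 8*J (B(J, h) = -(-8)*(J + 4) = -(-8)*(4 + J) = -4*(-8 - 2*J) = 32 + 8*J)
f(o) = -32 (f(o) = -(32 + 8*0) = -(32 + 0) = -1*32 = -32)
6881316/G(f(-33)) = 6881316/(-32) = 6881316*(-1/32) = -1720329/8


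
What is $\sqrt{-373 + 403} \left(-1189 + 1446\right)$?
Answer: $257 \sqrt{30} \approx 1407.6$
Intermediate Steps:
$\sqrt{-373 + 403} \left(-1189 + 1446\right) = \sqrt{30} \cdot 257 = 257 \sqrt{30}$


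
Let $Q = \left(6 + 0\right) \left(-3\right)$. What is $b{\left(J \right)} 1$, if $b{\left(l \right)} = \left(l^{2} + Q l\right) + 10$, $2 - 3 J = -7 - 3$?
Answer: $-46$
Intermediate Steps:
$Q = -18$ ($Q = 6 \left(-3\right) = -18$)
$J = 4$ ($J = \frac{2}{3} - \frac{-7 - 3}{3} = \frac{2}{3} - - \frac{10}{3} = \frac{2}{3} + \frac{10}{3} = 4$)
$b{\left(l \right)} = 10 + l^{2} - 18 l$ ($b{\left(l \right)} = \left(l^{2} - 18 l\right) + 10 = 10 + l^{2} - 18 l$)
$b{\left(J \right)} 1 = \left(10 + 4^{2} - 72\right) 1 = \left(10 + 16 - 72\right) 1 = \left(-46\right) 1 = -46$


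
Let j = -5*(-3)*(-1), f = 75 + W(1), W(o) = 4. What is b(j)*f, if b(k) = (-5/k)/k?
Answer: -79/45 ≈ -1.7556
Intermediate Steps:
f = 79 (f = 75 + 4 = 79)
j = -15 (j = 15*(-1) = -15)
b(k) = -5/k²
b(j)*f = -5/(-15)²*79 = -5*1/225*79 = -1/45*79 = -79/45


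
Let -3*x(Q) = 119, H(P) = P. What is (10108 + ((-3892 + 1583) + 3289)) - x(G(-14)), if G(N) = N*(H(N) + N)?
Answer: 33383/3 ≈ 11128.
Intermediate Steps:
G(N) = 2*N² (G(N) = N*(N + N) = N*(2*N) = 2*N²)
x(Q) = -119/3 (x(Q) = -⅓*119 = -119/3)
(10108 + ((-3892 + 1583) + 3289)) - x(G(-14)) = (10108 + ((-3892 + 1583) + 3289)) - 1*(-119/3) = (10108 + (-2309 + 3289)) + 119/3 = (10108 + 980) + 119/3 = 11088 + 119/3 = 33383/3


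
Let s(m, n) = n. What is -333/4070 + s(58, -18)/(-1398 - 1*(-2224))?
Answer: -4707/45430 ≈ -0.10361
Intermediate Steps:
-333/4070 + s(58, -18)/(-1398 - 1*(-2224)) = -333/4070 - 18/(-1398 - 1*(-2224)) = -333*1/4070 - 18/(-1398 + 2224) = -9/110 - 18/826 = -9/110 - 18*1/826 = -9/110 - 9/413 = -4707/45430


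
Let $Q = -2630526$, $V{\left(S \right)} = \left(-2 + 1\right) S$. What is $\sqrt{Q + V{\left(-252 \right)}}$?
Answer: $i \sqrt{2630274} \approx 1621.8 i$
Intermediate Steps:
$V{\left(S \right)} = - S$
$\sqrt{Q + V{\left(-252 \right)}} = \sqrt{-2630526 - -252} = \sqrt{-2630526 + 252} = \sqrt{-2630274} = i \sqrt{2630274}$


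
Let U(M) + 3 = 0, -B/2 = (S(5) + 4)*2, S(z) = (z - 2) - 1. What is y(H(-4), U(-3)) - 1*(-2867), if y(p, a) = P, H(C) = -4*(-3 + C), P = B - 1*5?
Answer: 2838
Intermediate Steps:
S(z) = -3 + z (S(z) = (-2 + z) - 1 = -3 + z)
B = -24 (B = -2*((-3 + 5) + 4)*2 = -2*(2 + 4)*2 = -12*2 = -2*12 = -24)
U(M) = -3 (U(M) = -3 + 0 = -3)
P = -29 (P = -24 - 1*5 = -24 - 5 = -29)
H(C) = 12 - 4*C
y(p, a) = -29
y(H(-4), U(-3)) - 1*(-2867) = -29 - 1*(-2867) = -29 + 2867 = 2838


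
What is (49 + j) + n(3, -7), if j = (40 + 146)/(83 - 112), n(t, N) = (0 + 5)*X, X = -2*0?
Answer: 1235/29 ≈ 42.586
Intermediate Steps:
X = 0
n(t, N) = 0 (n(t, N) = (0 + 5)*0 = 5*0 = 0)
j = -186/29 (j = 186/(-29) = 186*(-1/29) = -186/29 ≈ -6.4138)
(49 + j) + n(3, -7) = (49 - 186/29) + 0 = 1235/29 + 0 = 1235/29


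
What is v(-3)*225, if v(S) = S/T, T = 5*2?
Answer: -135/2 ≈ -67.500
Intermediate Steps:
T = 10
v(S) = S/10
v(-3)*225 = ((⅒)*(-3))*225 = -3/10*225 = -135/2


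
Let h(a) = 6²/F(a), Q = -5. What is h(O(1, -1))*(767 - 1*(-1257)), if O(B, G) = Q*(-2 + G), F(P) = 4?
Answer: 18216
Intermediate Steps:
O(B, G) = 10 - 5*G (O(B, G) = -5*(-2 + G) = 10 - 5*G)
h(a) = 9 (h(a) = 6²/4 = 36*(¼) = 9)
h(O(1, -1))*(767 - 1*(-1257)) = 9*(767 - 1*(-1257)) = 9*(767 + 1257) = 9*2024 = 18216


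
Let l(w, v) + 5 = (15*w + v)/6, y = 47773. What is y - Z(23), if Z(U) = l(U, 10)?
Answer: 286313/6 ≈ 47719.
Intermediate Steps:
l(w, v) = -5 + v/6 + 5*w/2 (l(w, v) = -5 + (15*w + v)/6 = -5 + (v + 15*w)*(⅙) = -5 + (v/6 + 5*w/2) = -5 + v/6 + 5*w/2)
Z(U) = -10/3 + 5*U/2 (Z(U) = -5 + (⅙)*10 + 5*U/2 = -5 + 5/3 + 5*U/2 = -10/3 + 5*U/2)
y - Z(23) = 47773 - (-10/3 + (5/2)*23) = 47773 - (-10/3 + 115/2) = 47773 - 1*325/6 = 47773 - 325/6 = 286313/6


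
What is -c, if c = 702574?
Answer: -702574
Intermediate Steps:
-c = -1*702574 = -702574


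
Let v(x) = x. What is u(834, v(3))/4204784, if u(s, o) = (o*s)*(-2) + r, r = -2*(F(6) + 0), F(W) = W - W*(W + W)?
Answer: -609/525598 ≈ -0.0011587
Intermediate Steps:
F(W) = W - 2*W² (F(W) = W - W*2*W = W - 2*W²)
r = 132 (r = -2*(6*(1 - 2*6) + 0) = -2*(6*(1 - 12) + 0) = -2*(6*(-11) + 0) = -2*(-66 + 0) = -2*(-66) = 132)
u(s, o) = 132 - 2*o*s (u(s, o) = (o*s)*(-2) + 132 = -2*o*s + 132 = 132 - 2*o*s)
u(834, v(3))/4204784 = (132 - 2*3*834)/4204784 = (132 - 5004)*(1/4204784) = -4872*1/4204784 = -609/525598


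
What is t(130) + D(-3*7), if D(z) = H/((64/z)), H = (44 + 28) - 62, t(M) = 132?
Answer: 4119/32 ≈ 128.72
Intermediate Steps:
H = 10 (H = 72 - 62 = 10)
D(z) = 5*z/32 (D(z) = 10/((64/z)) = 10*(z/64) = 5*z/32)
t(130) + D(-3*7) = 132 + 5*(-3*7)/32 = 132 + (5/32)*(-21) = 132 - 105/32 = 4119/32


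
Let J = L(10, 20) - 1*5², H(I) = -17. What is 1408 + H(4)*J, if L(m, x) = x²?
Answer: -4967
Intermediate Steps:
J = 375 (J = 20² - 1*5² = 400 - 1*25 = 400 - 25 = 375)
1408 + H(4)*J = 1408 - 17*375 = 1408 - 6375 = -4967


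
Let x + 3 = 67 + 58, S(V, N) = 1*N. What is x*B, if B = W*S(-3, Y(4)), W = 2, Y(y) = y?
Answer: 976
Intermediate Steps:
S(V, N) = N
x = 122 (x = -3 + (67 + 58) = -3 + 125 = 122)
B = 8 (B = 2*4 = 8)
x*B = 122*8 = 976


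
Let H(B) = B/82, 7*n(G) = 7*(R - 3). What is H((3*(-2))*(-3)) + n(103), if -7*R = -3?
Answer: -675/287 ≈ -2.3519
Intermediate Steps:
R = 3/7 (R = -1/7*(-3) = 3/7 ≈ 0.42857)
n(G) = -18/7 (n(G) = (7*(3/7 - 3))/7 = (7*(-18/7))/7 = (1/7)*(-18) = -18/7)
H(B) = B/82 (H(B) = B*(1/82) = B/82)
H((3*(-2))*(-3)) + n(103) = ((3*(-2))*(-3))/82 - 18/7 = (-6*(-3))/82 - 18/7 = (1/82)*18 - 18/7 = 9/41 - 18/7 = -675/287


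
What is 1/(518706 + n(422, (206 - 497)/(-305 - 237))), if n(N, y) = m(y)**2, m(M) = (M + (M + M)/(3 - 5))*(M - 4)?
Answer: 1/518706 ≈ 1.9279e-6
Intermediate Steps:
m(M) = 0 (m(M) = (M + (2*M)/(-2))*(-4 + M) = (M + (2*M)*(-1/2))*(-4 + M) = (M - M)*(-4 + M) = 0*(-4 + M) = 0)
n(N, y) = 0 (n(N, y) = 0**2 = 0)
1/(518706 + n(422, (206 - 497)/(-305 - 237))) = 1/(518706 + 0) = 1/518706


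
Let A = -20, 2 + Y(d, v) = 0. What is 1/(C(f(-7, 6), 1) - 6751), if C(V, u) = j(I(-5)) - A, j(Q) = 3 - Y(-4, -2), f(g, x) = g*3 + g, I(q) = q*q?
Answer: -1/6726 ≈ -0.00014868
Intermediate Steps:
I(q) = q²
Y(d, v) = -2 (Y(d, v) = -2 + 0 = -2)
f(g, x) = 4*g (f(g, x) = 3*g + g = 4*g)
j(Q) = 5 (j(Q) = 3 - 1*(-2) = 3 + 2 = 5)
C(V, u) = 25 (C(V, u) = 5 - 1*(-20) = 5 + 20 = 25)
1/(C(f(-7, 6), 1) - 6751) = 1/(25 - 6751) = 1/(-6726) = -1/6726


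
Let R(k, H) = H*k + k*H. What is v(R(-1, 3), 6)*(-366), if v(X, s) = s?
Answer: -2196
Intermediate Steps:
R(k, H) = 2*H*k (R(k, H) = H*k + H*k = 2*H*k)
v(R(-1, 3), 6)*(-366) = 6*(-366) = -2196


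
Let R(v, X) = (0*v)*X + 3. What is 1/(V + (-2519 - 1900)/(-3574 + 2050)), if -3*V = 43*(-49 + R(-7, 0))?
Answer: 1524/1009243 ≈ 0.0015100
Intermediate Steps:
R(v, X) = 3 (R(v, X) = 0*X + 3 = 0 + 3 = 3)
V = 1978/3 (V = -43*(-49 + 3)/3 = -43*(-46)/3 = -1/3*(-1978) = 1978/3 ≈ 659.33)
1/(V + (-2519 - 1900)/(-3574 + 2050)) = 1/(1978/3 + (-2519 - 1900)/(-3574 + 2050)) = 1/(1978/3 - 4419/(-1524)) = 1/(1978/3 - 4419*(-1/1524)) = 1/(1978/3 + 1473/508) = 1/(1009243/1524) = 1524/1009243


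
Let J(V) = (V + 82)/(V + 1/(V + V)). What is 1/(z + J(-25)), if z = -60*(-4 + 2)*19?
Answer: 417/949810 ≈ 0.00043904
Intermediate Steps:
J(V) = (82 + V)/(V + 1/(2*V))
z = 2280 (z = -60*(-2)*19 = -15*(-8)*19 = 120*19 = 2280)
1/(z + J(-25)) = 1/(2280 + 2*(-25)*(82 - 25)/(1 + 2*(-25)**2)) = 1/(2280 + 2*(-25)*57/(1 + 2*625)) = 1/(2280 + 2*(-25)*57/(1 + 1250)) = 1/(2280 + 2*(-25)*57/1251) = 1/(2280 + 2*(-25)*(1/1251)*57) = 1/(2280 - 950/417) = 1/(949810/417) = 417/949810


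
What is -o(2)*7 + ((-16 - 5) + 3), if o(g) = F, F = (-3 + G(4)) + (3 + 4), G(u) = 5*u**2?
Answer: -606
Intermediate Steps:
F = 84 (F = (-3 + 5*4**2) + (3 + 4) = (-3 + 5*16) + 7 = (-3 + 80) + 7 = 77 + 7 = 84)
o(g) = 84
-o(2)*7 + ((-16 - 5) + 3) = -1*84*7 + ((-16 - 5) + 3) = -84*7 + (-21 + 3) = -588 - 18 = -606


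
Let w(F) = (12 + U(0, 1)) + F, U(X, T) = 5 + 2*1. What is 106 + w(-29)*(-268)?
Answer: 2786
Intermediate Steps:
U(X, T) = 7 (U(X, T) = 5 + 2 = 7)
w(F) = 19 + F (w(F) = (12 + 7) + F = 19 + F)
106 + w(-29)*(-268) = 106 + (19 - 29)*(-268) = 106 - 10*(-268) = 106 + 2680 = 2786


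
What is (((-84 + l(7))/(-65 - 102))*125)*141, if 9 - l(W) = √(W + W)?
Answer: 1321875/167 + 17625*√14/167 ≈ 8310.3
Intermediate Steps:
l(W) = 9 - √2*√W (l(W) = 9 - √(W + W) = 9 - √(2*W) = 9 - √2*√W)
(((-84 + l(7))/(-65 - 102))*125)*141 = (((-84 + (9 - √2*√7))/(-65 - 102))*125)*141 = (((-84 + (9 - √14))/(-167))*125)*141 = (((-75 - √14)*(-1/167))*125)*141 = ((75/167 + √14/167)*125)*141 = (9375/167 + 125*√14/167)*141 = 1321875/167 + 17625*√14/167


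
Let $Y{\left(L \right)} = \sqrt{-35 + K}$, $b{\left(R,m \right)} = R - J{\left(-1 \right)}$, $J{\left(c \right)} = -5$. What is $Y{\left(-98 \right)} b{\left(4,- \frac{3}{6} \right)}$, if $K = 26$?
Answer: $27 i \approx 27.0 i$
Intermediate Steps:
$b{\left(R,m \right)} = 5 + R$ ($b{\left(R,m \right)} = R - -5 = R + 5 = 5 + R$)
$Y{\left(L \right)} = 3 i$ ($Y{\left(L \right)} = \sqrt{-35 + 26} = \sqrt{-9} = 3 i$)
$Y{\left(-98 \right)} b{\left(4,- \frac{3}{6} \right)} = 3 i \left(5 + 4\right) = 3 i 9 = 27 i$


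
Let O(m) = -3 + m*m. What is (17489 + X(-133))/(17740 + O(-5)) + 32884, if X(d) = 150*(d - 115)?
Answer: 584065897/17762 ≈ 32883.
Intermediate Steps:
O(m) = -3 + m²
X(d) = -17250 + 150*d (X(d) = 150*(-115 + d) = -17250 + 150*d)
(17489 + X(-133))/(17740 + O(-5)) + 32884 = (17489 + (-17250 + 150*(-133)))/(17740 + (-3 + (-5)²)) + 32884 = (17489 + (-17250 - 19950))/(17740 + (-3 + 25)) + 32884 = (17489 - 37200)/(17740 + 22) + 32884 = -19711/17762 + 32884 = 584065897/17762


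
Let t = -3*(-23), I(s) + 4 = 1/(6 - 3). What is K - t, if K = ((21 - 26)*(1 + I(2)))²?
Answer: 979/9 ≈ 108.78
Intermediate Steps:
I(s) = -11/3 (I(s) = -4 + 1/(6 - 3) = -4 + 1/3 = -4 + ⅓ = -11/3)
t = 69
K = 1600/9 (K = ((21 - 26)*(1 - 11/3))² = (-5*(-8/3))² = (40/3)² = 1600/9 ≈ 177.78)
K - t = 1600/9 - 1*69 = 1600/9 - 69 = 979/9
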